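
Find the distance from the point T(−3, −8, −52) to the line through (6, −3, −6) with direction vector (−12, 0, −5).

Direction vector d = (−12, 0, −5).
AP = (−9, −5, −46), and AP × d = (25, 507, −60).
|AP × d|² = 261274 and |d|² = 169, so the distance is √(261274/169) = √1546.

√1546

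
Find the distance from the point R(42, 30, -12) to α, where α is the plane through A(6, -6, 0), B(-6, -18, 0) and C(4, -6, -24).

AB = (-12, -12, 0) and AC = (-2, 0, -24), so a normal is n = AB × AC = (288, -288, -24).
d = |288·42 + (-288)·30 + (-24)·(-12) − 3456| / √(82944 + 82944 + 576) = |288| / 408 = 12/17.

12/17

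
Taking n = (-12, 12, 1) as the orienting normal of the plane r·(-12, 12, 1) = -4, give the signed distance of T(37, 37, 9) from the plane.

13/17

n·T − (-4) = 13.
|n| = 17, so the signed distance is 13/17.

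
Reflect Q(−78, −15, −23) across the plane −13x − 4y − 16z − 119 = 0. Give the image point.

(0, 9, 73)

n = (−13, −4, −16), |n|² = 441, n·Q − 119 = 1323, so t = 1323/441 = 3.
Foot F = Q − 3·n = (−39, −3, 25); the reflection is 2F − Q = (0, 9, 73).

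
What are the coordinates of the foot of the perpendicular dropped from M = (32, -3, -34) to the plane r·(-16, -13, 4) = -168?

n = (-16, -13, 4), |n|² = 441, and n·M − (-168) = -441.
t = -441/441 = -1, so the foot is M − t·n = (32, -3, -34) − (-1)·(-16, -13, 4) = (16, -16, -30).

(16, -16, -30)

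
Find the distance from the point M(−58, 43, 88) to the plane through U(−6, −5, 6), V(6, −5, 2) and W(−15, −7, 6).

UV = (12, 0, −4) and UW = (−9, −2, 0), so a normal is n = UV × UW = (−8, 36, −24).
Then n·(−58, 43, 88) − (−276) = 176.
|n| = √(64 + 1296 + 576) = 44, so the distance is |176|/44 = 4.

4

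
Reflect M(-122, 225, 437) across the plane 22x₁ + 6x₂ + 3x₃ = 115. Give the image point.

With n = (22, 6, 3), the signed offset is (n·M − 115)/|n|² = -138/529 = -6/23.
M' = M − 2t·n = (-122, 225, 437) − (-12/23)·(22, 6, 3) = (-2542/23, 5247/23, 10087/23).

(-2542/23, 5247/23, 10087/23)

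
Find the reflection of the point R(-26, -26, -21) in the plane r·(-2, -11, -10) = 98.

With n = (-2, -11, -10), the signed offset is (n·R − 98)/|n|² = 450/225 = 2.
R' = R − 2t·n = (-26, -26, -21) − 4·(-2, -11, -10) = (-18, 18, 19).

(-18, 18, 19)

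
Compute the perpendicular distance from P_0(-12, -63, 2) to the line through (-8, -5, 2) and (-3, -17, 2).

26

A direction vector is d = (5, -12, 0).
AP = (-4, -58, 0); AP·d = 676, |AP|² = 3380, |d|² = 169.
distance² = |AP|² − (AP·d)²/|d|² = 3380 − 456976/169 = 676, so the distance is 26.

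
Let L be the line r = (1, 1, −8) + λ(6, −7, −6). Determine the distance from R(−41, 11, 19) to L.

Direction vector d = (6, −7, −6).
AP = (−42, 10, 27); AP·d = -484, |AP|² = 2593, |d|² = 121.
distance² = |AP|² − (AP·d)²/|d|² = 2593 − 234256/121 = 657, so the distance is 3√73.

3√73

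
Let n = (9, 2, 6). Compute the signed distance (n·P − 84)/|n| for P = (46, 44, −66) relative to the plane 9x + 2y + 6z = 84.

2

n·P − 84 = 22.
|n| = 11, so the signed distance is 22/11 = 2.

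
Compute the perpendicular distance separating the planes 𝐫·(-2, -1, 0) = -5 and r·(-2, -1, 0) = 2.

7/√5

With common normal n = (-2, -1, 0) (|n| = √5), the distance is |(-5) − 2|/|n| = 7/√5 = 7√5/5.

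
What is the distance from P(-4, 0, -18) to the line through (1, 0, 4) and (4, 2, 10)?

A direction vector is d = (3, 2, 6).
AP = (-5, 0, -22); AP·d = -147, |AP|² = 509, |d|² = 49.
distance² = |AP|² − (AP·d)²/|d|² = 509 − 21609/49 = 68, so the distance is 2√17.

2√17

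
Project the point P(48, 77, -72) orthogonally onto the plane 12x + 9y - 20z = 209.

(0, 41, 8)

The perpendicular from P has direction n = (12, 9, -20): r = (48, 77, -72) + λ(12, 9, -20).
Substitute into the plane: n·(P + λn) = 209 gives 2709 + 625λ = 209, so λ = -4.
Foot = (48, 77, -72) + (-4)·(12, 9, -20) = (0, 41, 8).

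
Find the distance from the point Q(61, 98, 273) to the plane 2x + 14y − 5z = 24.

n = (2, 14, −5); n·P − 24 = 105; |n| = 15; distance = 105/15 = 7.

7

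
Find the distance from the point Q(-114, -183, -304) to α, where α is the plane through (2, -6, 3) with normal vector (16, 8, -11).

5

The plane has equation n·(r − (2, -6, 3)) = 0, i.e. n·r = -49.
Then n·(-114, -183, -304) - (-49) = 105.
|n| = √(256 + 64 + 121) = 21, so the distance is |105|/21 = 5.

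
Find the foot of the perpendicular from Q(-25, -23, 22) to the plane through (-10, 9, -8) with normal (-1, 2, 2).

(-214/9, -229/9, 176/9)

n = (-1, 2, 2), |n|² = 9, and n·Q − 12 = 11.
t = 11/9, so the foot is Q − t·n = (-25, -23, 22) − (11/9)·(-1, 2, 2) = (-214/9, -229/9, 176/9).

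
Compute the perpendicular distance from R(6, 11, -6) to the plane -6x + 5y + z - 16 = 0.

3√62/62

n = (-6, 5, 1); n·P − 16 = -3; |n| = √62; distance = 3/√62.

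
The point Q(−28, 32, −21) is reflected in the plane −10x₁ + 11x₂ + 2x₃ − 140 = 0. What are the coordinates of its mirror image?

(12, -12, -29)

With n = (−10, 11, 2), the signed offset is (n·Q − 140)/|n|² = 450/225 = 2.
Q' = Q − 2t·n = (−28, 32, −21) − 4·(−10, 11, 2) = (12, −12, −29).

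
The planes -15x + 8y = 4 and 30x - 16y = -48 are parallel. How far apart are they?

20/17

Divide the second equation by -2 to match normals: -15x + 8y = 24.
With common normal n = (-15, 8, 0) (|n| = 17), the distance is |4 − 24|/|n| = 20/17.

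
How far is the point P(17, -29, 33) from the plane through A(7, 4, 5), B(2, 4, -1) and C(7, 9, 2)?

19√70/70

AB = (-5, 0, -6) and AC = (0, 5, -3), so a normal is n = AB × AC = (30, -15, -25).
Then n·(17, -29, 33) - 25 = 95.
|n| = √(900 + 225 + 625) = 5√70, so the distance is |95|/(5√70) = 19/√70.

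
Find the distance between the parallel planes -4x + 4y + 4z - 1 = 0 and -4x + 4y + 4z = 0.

With common normal n = (-4, 4, 4) (|n| = 4√3), the distance is |1 − 0|/|n| = 1/(4√3) = √3/12.

1/(4√3)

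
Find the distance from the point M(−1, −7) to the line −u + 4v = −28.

1/√17

The normal to the line is n = (−1, 4) with |n| = √17.
|n·M − (-28)| = |-27 − (-28)| = 1, so the distance is 1/√17.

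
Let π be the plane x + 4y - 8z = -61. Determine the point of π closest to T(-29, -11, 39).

(-25, 5, 7)

n = (1, 4, -8), |n|² = 81, and n·T − (-61) = -324.
t = -324/81 = -4, so the foot is T − t·n = (-29, -11, 39) − (-4)·(1, 4, -8) = (-25, 5, 7).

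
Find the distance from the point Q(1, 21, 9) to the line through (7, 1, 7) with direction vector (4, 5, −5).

√374

Direction vector d = (4, 5, −5).
AP = (−6, 20, 2), and AP × d = (−110, −22, −110).
|AP × d|² = 24684 and |d|² = 66, so the distance is √(24684/66) = √374.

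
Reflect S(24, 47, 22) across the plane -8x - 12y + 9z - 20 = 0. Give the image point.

(-8, -1, 58)

n = (-8, -12, 9), |n|² = 289, n·S − 20 = -578, so t = -578/289 = -2.
Foot F = S − (-2)·n = (8, 23, 40); the reflection is 2F − S = (-8, -1, 58).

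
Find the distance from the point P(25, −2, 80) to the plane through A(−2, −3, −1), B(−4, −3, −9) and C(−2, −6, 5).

25√21/21

AB = (−2, 0, −8) and AC = (0, −3, 6), so a normal is n = AB × AC = (−24, 12, 6).
n = (−24, 12, 6); n·P − 6 = -150; |n| = 6√21; distance = 150/(6√21) = 25/√21.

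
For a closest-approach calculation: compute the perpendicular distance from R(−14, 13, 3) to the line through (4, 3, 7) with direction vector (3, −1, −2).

Direction vector d = (3, −1, −2).
AP = (−18, 10, −4), and AP × d = (−24, −48, −12).
|AP × d|² = 3024 and |d|² = 14, so the distance is √(3024/14) = √216 = 6√6.

6√6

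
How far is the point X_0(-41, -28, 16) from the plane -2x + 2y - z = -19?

29/3

d = |(-2)·(-41) + 2·(-28) + (-1)·16 − (-19)| / √(4 + 4 + 1) = |29| / 3 = 29/3.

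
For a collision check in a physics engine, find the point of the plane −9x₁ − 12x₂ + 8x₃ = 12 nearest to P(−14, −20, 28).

(4, 4, 12)

n = (−9, −12, 8), |n|² = 289, and n·P − 12 = 578.
t = 578/289 = 2, so the foot is P − t·n = (−14, −20, 28) − 2·(−9, −12, 8) = (4, 4, 12).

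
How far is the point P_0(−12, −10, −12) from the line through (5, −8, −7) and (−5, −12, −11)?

A direction vector is d = (−10, −4, −4).
AP = (−17, −2, −5); AP·d = 198, |AP|² = 318, |d|² = 132.
distance² = |AP|² − (AP·d)²/|d|² = 318 − 39204/132 = 21, so the distance is √21.

√21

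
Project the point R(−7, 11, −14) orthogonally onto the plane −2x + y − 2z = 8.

(3, 6, -4)

n = (−2, 1, −2), |n|² = 9, and n·R − 8 = 45.
t = 45/9 = 5, so the foot is R − t·n = (−7, 11, −14) − 5·(−2, 1, −2) = (3, 6, −4).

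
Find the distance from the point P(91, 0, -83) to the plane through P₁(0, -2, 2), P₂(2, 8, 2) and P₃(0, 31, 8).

P₁P₂ = (2, 10, 0) and P₁P₃ = (0, 33, 6), so a normal is n = P₁P₂ × P₁P₃ = (60, -12, 66).
Then n·(91, 0, -83) - 156 = -174.
|n| = √(3600 + 144 + 4356) = 90, so the distance is |-174|/90 = 29/15.

29/15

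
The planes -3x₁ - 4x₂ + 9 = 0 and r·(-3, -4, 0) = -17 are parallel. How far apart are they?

8/5

With common normal n = (-3, -4, 0) (|n| = 5), the distance is |(-9) − (-17)|/|n| = 8/5.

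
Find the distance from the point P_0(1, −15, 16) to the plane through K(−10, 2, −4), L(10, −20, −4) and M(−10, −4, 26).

3/5

KL = (20, −22, 0) and KM = (0, −6, 30), so a normal is n = KL × KM = (−660, −600, −120).
n = (−660, −600, −120); n·P − 5880 = 540; |n| = 900; distance = 540/900 = 3/5.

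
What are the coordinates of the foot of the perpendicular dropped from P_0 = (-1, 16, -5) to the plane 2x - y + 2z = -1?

The perpendicular from P_0 has direction n = (2, -1, 2): r = (-1, 16, -5) + μ(2, -1, 2).
Substitute into the plane: n·(P_0 + μn) = -1 gives -28 + 9μ = -1, so μ = 3.
Foot = (-1, 16, -5) + 3·(2, -1, 2) = (5, 13, 1).

(5, 13, 1)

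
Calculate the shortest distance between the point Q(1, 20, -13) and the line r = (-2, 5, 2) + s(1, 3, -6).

Direction vector d = (1, 3, -6).
AP = (3, 15, -15), and AP × d = (-45, 3, -6).
|AP × d|² = 2070 and |d|² = 46, so the distance is √(2070/46) = √45 = 3√5.

3√5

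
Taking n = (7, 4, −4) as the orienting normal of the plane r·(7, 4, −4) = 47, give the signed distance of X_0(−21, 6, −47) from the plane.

2

n·X_0 − 47 = 18.
|n| = 9, so the signed distance is 18/9 = 2.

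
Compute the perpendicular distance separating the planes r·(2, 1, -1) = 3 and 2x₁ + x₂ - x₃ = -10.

13√6/6

Both planes have normal n = (2, 1, -1), |n| = √6. Any point on the first plane is at distance |(-10) − 3|/|n| = 13/√6 = 13√6/6 from the second.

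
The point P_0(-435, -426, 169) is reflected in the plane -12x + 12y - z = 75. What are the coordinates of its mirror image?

With n = (-12, 12, -1), the signed offset is (n·P_0 − 75)/|n|² = -136/289 = -8/17.
P_0' = P_0 − 2t·n = (-435, -426, 169) − (-16/17)·(-12, 12, -1) = (-7587/17, -7050/17, 2857/17).

(-7587/17, -7050/17, 2857/17)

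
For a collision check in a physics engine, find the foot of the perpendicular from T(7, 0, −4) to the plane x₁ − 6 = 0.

(6, 0, -4)

n = (1, 0, 0), |n|² = 1, and n·T − 6 = 1.
t = 1/1 = 1, so the foot is T − t·n = (7, 0, −4) − 1·(1, 0, 0) = (6, 0, −4).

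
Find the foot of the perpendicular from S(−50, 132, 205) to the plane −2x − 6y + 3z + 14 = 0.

(-368/7, 870/7, 1462/7)

n = (−2, −6, 3), |n|² = 49, and n·S − (-14) = -63.
t = -63/49 = -9/7, so the foot is S − t·n = (−50, 132, 205) − (-9/7)·(−2, −6, 3) = (−368/7, 870/7, 1462/7).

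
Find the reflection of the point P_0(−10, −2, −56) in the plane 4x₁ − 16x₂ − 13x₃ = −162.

n = (4, −16, −13), |n|² = 441, n·P_0 − (-162) = 882, so t = 882/441 = 2.
Foot F = P_0 − 2·n = (−18, 30, −30); the reflection is 2F − P_0 = (−26, 62, −4).

(-26, 62, -4)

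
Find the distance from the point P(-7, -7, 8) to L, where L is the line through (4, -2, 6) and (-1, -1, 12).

A direction vector is d = (-5, 1, 6).
AP = (-11, -5, 2); AP·d = 62, |AP|² = 150, |d|² = 62.
distance² = |AP|² − (AP·d)²/|d|² = 150 − 3844/62 = 88, so the distance is 2√22.

2√22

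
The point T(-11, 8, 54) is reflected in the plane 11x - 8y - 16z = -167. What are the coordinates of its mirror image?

n = (11, -8, -16), |n|² = 441, n·T − (-167) = -882, so t = -882/441 = -2.
Foot F = T − (-2)·n = (11, -8, 22); the reflection is 2F − T = (33, -24, -10).

(33, -24, -10)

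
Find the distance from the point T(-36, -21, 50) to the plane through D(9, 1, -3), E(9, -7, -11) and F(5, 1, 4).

DE = (0, -8, -8) and DF = (-4, 0, 7), so a normal is n = DE × DF = (-56, 32, -32).
Then n·(-36, -21, 50) - (-376) = 120.
|n| = √(3136 + 1024 + 1024) = 72, so the distance is |120|/72 = 5/3.

5/3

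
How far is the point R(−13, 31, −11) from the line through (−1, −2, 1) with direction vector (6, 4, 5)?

9√17

Direction vector d = (6, 4, 5).
AP = (−12, 33, −12), and AP × d = (213, −12, −246).
|AP × d|² = 106029 and |d|² = 77, so the distance is √(106029/77) = √1377 = 9√17.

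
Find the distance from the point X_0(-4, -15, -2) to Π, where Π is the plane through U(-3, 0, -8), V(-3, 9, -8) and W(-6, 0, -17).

UV = (0, 9, 0) and UW = (-3, 0, -9), so a normal is n = UV × UW = (-81, 0, 27).
Then n·(-4, -15, -2) - 27 = 243.
|n| = √(6561 + 0 + 729) = 27√10, so the distance is |243|/(27√10) = 9√10/10.

9/√10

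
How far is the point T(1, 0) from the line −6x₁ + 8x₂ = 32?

d = |(-6)·1 + 8·0 − 32| / √(36 + 64) = |-38|/10 = 19/5.

19/5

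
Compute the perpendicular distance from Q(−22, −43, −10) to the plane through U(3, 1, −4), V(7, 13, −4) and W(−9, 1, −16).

UV = (4, 12, 0) and UW = (−12, 0, −12), so a normal is n = UV × UW = (−144, 48, 144).
d = |(-144)·(-22) + 48·(-43) + 144·(-10) − (-960)| / √(20736 + 2304 + 20736) = |624| / (48√19) = 13/√19.

13/√19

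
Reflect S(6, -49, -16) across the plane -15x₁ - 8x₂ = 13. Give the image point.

(36, -33, -16)

n = (-15, -8, 0), |n|² = 289, n·S − 13 = 289, so t = 289/289 = 1.
Foot F = S − 1·n = (21, -41, -16); the reflection is 2F − S = (36, -33, -16).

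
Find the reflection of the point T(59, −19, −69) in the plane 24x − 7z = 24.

n = (24, 0, −7), |n|² = 625, n·T − 24 = 1875, so t = 1875/625 = 3.
Foot F = T − 3·n = (−13, −19, −48); the reflection is 2F − T = (−85, −19, −27).

(-85, -19, -27)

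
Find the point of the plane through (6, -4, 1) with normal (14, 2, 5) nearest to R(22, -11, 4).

(8, -13, -1)

n = (14, 2, 5), |n|² = 225, and n·R − 81 = 225.
t = 225/225 = 1, so the foot is R − t·n = (22, -11, 4) − 1·(14, 2, 5) = (8, -13, -1).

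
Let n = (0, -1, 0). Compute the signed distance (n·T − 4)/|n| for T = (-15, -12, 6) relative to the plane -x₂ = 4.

8

n·T − 4 = 8.
|n| = 1, so the signed distance is 8/1 = 8.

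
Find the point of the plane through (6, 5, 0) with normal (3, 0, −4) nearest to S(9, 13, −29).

(-6, 13, -9)

The perpendicular from S has direction n = (3, 0, −4): r = (9, 13, −29) + λ(3, 0, −4).
Substitute into the plane: n·(S + λn) = 18 gives 143 + 25λ = 18, so λ = -5.
Foot = (9, 13, −29) + (-5)·(3, 0, −4) = (−6, 13, −9).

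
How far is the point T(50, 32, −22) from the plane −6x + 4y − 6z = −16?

12/√22

d = |(-6)·50 + 4·32 + (-6)·(-22) − (-16)| / √(36 + 16 + 36) = |-24| / (2√22) = 6√22/11.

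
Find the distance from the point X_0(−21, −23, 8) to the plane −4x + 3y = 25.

n = (−4, 3, 0); n·P − 25 = -10; |n| = 5; distance = 10/5 = 2.

2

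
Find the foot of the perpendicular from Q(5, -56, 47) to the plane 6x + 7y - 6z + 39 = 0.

(35, -21, 17)

n = (6, 7, -6), |n|² = 121, and n·Q − (-39) = -605.
t = -605/121 = -5, so the foot is Q − t·n = (5, -56, 47) − (-5)·(6, 7, -6) = (35, -21, 17).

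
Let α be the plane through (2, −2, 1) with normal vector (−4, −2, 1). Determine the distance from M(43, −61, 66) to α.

The plane has equation n·(r − (2, −2, 1)) = 0, i.e. n·r = -3.
d = |(-4)·43 + (-2)·(-61) + 1·66 − (-3)| / √(16 + 4 + 1) = |19| / √21 = 19√21/21.

19√21/21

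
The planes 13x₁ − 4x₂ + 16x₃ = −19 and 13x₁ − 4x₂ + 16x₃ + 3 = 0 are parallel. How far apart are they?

With common normal n = (13, −4, 16) (|n| = 21), the distance is |(-19) − (-3)|/|n| = 16/21.

16/21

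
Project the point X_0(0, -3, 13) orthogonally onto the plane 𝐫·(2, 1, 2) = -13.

n = (2, 1, 2), |n|² = 9, and n·X_0 − (-13) = 36.
t = 36/9 = 4, so the foot is X_0 − t·n = (0, -3, 13) − 4·(2, 1, 2) = (-8, -7, 5).

(-8, -7, 5)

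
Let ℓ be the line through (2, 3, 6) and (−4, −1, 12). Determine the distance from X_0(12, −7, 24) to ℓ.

A direction vector is d = (−6, −4, 6).
AP = (10, −10, 18); AP·d = 88, |AP|² = 524, |d|² = 88.
distance² = |AP|² − (AP·d)²/|d|² = 524 − 7744/88 = 436, so the distance is 2√109.

2√109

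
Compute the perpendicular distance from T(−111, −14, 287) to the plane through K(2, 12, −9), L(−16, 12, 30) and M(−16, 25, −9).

KL = (−18, 0, 39) and KM = (−18, 13, 0), so a normal is n = KL × KM = (−507, −702, −234).
Then n·(−111, −14, 287) − (−7332) = 6279.
|n| = √(257049 + 492804 + 54756) = 897, so the distance is |6279|/897 = 7.

7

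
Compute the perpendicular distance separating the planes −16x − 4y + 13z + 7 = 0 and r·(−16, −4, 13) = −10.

1/7

With common normal n = (−16, −4, 13) (|n| = 21), the distance is |(-7) − (-10)|/|n| = 3/21 = 1/7.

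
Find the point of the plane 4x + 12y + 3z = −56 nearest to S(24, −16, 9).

The perpendicular from S has direction n = (4, 12, 3): r = (24, −16, 9) + t(4, 12, 3).
Substitute into the plane: n·(S + tn) = -56 gives -69 + 169t = -56, so t = 1/13.
Foot = (24, −16, 9) + (1/13)·(4, 12, 3) = (316/13, −196/13, 120/13).

(316/13, -196/13, 120/13)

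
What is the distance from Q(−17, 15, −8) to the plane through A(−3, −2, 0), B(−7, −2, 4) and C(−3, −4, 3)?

AB = (−4, 0, 4) and AC = (0, −2, 3), so a normal is n = AB × AC = (8, 12, 8).
Then n·(−17, 15, −8) − (−48) = 28.
|n| = √(64 + 144 + 64) = 4√17, so the distance is |28|/(4√17) = 7/√17.

7/√17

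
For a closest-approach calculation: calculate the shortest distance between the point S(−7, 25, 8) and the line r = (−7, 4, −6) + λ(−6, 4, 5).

√329

Direction vector d = (−6, 4, 5).
AP = (0, 21, 14); AP·d = 154, |AP|² = 637, |d|² = 77.
distance² = |AP|² − (AP·d)²/|d|² = 637 − 23716/77 = 329, so the distance is √329.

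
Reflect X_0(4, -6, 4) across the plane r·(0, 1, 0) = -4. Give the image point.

n = (0, 1, 0), |n|² = 1, n·X_0 − (-4) = -2, so t = -2/1 = -2.
Foot F = X_0 − (-2)·n = (4, -4, 4); the reflection is 2F − X_0 = (4, -2, 4).

(4, -2, 4)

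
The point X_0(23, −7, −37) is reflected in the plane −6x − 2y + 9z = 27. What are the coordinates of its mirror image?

(-25, -23, 35)

n = (−6, −2, 9), |n|² = 121, n·X_0 − 27 = -484, so t = -484/121 = -4.
Foot F = X_0 − (-4)·n = (−1, −15, −1); the reflection is 2F − X_0 = (−25, −23, 35).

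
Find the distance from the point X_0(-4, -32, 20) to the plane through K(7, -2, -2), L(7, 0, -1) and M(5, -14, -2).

8√41/41

KL = (0, 2, 1) and KM = (-2, -12, 0), so a normal is n = KL × KM = (12, -2, 4).
n = (12, -2, 4); n·P − 80 = 16; |n| = 2√41; distance = 16/(2√41) = 8√41/41.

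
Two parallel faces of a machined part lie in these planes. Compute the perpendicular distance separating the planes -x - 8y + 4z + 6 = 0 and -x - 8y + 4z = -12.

With common normal n = (-1, -8, 4) (|n| = 9), the distance is |(-6) − (-12)|/|n| = 6/9 = 2/3.

2/3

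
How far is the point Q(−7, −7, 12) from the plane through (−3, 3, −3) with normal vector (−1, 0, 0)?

The plane has equation n·(r − (−3, 3, −3)) = 0, i.e. n·r = 3.
d = |(-1)·(-7) − 3| / √(1 + 0 + 0) = |4| / 1 = 4.

4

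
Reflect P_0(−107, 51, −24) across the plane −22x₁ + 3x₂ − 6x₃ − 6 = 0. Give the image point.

n = (−22, 3, −6), |n|² = 529, n·P_0 − 6 = 2645, so t = 2645/529 = 5.
Foot F = P_0 − 5·n = (3, 36, 6); the reflection is 2F − P_0 = (113, 21, 36).

(113, 21, 36)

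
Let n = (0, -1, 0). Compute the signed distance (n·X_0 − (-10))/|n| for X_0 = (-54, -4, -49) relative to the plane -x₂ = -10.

n·X_0 − (-10) = 14.
|n| = 1, so the signed distance is 14/1 = 14.

14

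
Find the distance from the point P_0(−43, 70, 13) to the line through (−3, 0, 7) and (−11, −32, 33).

A direction vector is d = (−8, −32, 26).
AP = (−40, 70, 6); AP·d = -1764, |AP|² = 6536, |d|² = 1764.
distance² = |AP|² − (AP·d)²/|d|² = 6536 − 3111696/1764 = 4772, so the distance is 2√1193.

2√1193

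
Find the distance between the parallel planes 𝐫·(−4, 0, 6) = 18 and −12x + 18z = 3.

Divide the second equation by 3 to match normals: −4x + 6z = 1.
Both planes have normal n = (−4, 0, 6), |n| = 2√13. Any point on the first plane is at distance |1 − 18|/|n| = 17/(2√13) = 17√13/26 from the second.

17/(2√13)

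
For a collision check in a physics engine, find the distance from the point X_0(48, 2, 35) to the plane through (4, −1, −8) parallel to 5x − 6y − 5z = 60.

Parallel planes share the normal n = (5, −6, −5); since (4, −1, −8) lies on the plane, its equation is 5x − 6y − 5z = 66.
Then n·(48, 2, 35) − 66 = −13.
|n| = √(25 + 36 + 25) = √86, so the distance is |-13|/√86 = 13√86/86.

13/√86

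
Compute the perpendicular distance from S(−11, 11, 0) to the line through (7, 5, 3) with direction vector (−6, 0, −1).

6

Direction vector d = (−6, 0, −1).
AP = (−18, 6, −3), and AP × d = (−6, 0, 36).
|AP × d|² = 1332 and |d|² = 37, so the distance is √(1332/37) = √36 = 6.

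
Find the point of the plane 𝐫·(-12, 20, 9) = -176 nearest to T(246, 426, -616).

(6246/25, 2098/5, -15472/25)

The perpendicular from T has direction n = (-12, 20, 9): r = (246, 426, -616) + λ(-12, 20, 9).
Substitute into the plane: n·(T + λn) = -176 gives 24 + 625λ = -176, so λ = -8/25.
Foot = (246, 426, -616) + (-8/25)·(-12, 20, 9) = (6246/25, 2098/5, -15472/25).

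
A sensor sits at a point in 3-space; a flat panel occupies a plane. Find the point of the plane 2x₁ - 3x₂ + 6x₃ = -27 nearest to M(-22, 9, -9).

n = (2, -3, 6), |n|² = 49, and n·M − (-27) = -98.
t = -98/49 = -2, so the foot is M − t·n = (-22, 9, -9) − (-2)·(2, -3, 6) = (-18, 3, 3).

(-18, 3, 3)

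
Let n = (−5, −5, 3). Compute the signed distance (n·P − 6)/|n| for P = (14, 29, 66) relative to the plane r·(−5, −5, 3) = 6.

n·P − 6 = -23.
|n| = √59, so the signed distance is -23/√59.

-23/√59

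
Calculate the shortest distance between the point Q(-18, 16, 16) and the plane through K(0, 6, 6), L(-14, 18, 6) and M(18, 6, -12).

KL = (-14, 12, 0) and KM = (18, 0, -18), so a normal is n = KL × KM = (-216, -252, -216).
n = (-216, -252, -216); n·P − (-2808) = -792; |n| = 396; distance = 792/396 = 2.

2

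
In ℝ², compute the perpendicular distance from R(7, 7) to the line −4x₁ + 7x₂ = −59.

16√65/13

The normal to the line is n = (−4, 7) with |n| = √65.
|n·R − (-59)| = |21 − (-59)| = 80, so the distance is 80/√65 = 16√65/13.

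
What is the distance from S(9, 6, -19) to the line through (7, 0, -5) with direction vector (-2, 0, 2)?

Direction vector d = (-2, 0, 2).
AP = (2, 6, -14), and AP × d = (12, 24, 12).
|AP × d|² = 864 and |d|² = 8, so the distance is √(864/8) = √108 = 6√3.

6√3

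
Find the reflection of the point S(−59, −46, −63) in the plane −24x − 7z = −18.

n = (−24, 0, −7), |n|² = 625, n·S − (-18) = 1875, so t = 1875/625 = 3.
Foot F = S − 3·n = (13, −46, −42); the reflection is 2F − S = (85, −46, −21).

(85, -46, -21)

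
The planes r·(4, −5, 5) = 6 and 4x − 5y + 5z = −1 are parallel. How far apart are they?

7/√66

Both planes have normal n = (4, −5, 5), |n| = √66. Any point on the first plane is at distance |(-1) − 6|/|n| = 7/√66 from the second.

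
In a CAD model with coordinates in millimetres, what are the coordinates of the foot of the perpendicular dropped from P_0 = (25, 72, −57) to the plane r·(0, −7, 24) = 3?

(25, 51, 15)

The perpendicular from P_0 has direction n = (0, −7, 24): r = (25, 72, −57) + μ(0, −7, 24).
Substitute into the plane: n·(P_0 + μn) = 3 gives -1872 + 625μ = 3, so μ = 3.
Foot = (25, 72, −57) + 3·(0, −7, 24) = (25, 51, 15).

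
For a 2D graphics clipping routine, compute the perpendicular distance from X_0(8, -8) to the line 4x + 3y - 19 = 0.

d = |4·8 + 3·(-8) − 19| / √(16 + 9) = |-11|/5 = 11/5.

11/5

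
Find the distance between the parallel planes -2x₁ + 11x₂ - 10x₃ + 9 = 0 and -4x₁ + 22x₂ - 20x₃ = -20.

Divide the second equation by 2 to match normals: -2x₁ + 11x₂ - 10x₃ = -10.
Both planes have normal n = (-2, 11, -10), |n| = 15. Any point on the first plane is at distance |(-10) − (-9)|/|n| = 1/15 from the second.

1/15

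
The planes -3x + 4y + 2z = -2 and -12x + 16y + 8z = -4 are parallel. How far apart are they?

1/√29

Divide the second equation by 4 to match normals: -3x + 4y + 2z = -1.
Both planes have normal n = (-3, 4, 2), |n| = √29. Any point on the first plane is at distance |(-1) − (-2)|/|n| = 1/√29 from the second.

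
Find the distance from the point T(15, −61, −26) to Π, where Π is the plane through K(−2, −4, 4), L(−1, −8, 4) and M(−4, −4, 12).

19√2/6

KL = (1, −4, 0) and KM = (−2, 0, 8), so a normal is n = KL × KM = (−32, −8, −8).
d = |(-32)·15 + (-8)·(-61) + (-8)·(-26) − 64| / √(1024 + 64 + 64) = |152| / (24√2) = 19/(3√2).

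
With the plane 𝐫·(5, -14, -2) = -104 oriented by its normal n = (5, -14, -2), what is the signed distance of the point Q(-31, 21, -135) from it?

-5

n·Q − (-104) = -75.
|n| = 15, so the signed distance is -75/15 = -5.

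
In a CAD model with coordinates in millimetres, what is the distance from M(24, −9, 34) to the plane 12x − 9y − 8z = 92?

5/17

d = |12·24 + (-9)·(-9) + (-8)·34 − 92| / √(144 + 81 + 64) = |5| / 17 = 5/17.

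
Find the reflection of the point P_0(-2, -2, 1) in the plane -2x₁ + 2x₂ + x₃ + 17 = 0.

(6, -10, -3)

With n = (-2, 2, 1), the signed offset is (n·P_0 − (-17))/|n|² = 18/9 = 2.
P_0' = P_0 − 2t·n = (-2, -2, 1) − 4·(-2, 2, 1) = (6, -10, -3).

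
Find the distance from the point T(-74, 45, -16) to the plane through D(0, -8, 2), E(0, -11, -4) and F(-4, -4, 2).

DE = (0, -3, -6) and DF = (-4, 4, 0), so a normal is n = DE × DF = (24, 24, -12).
Then n·(-74, 45, -16) - (-216) = -288.
|n| = √(576 + 576 + 144) = 36, so the distance is |-288|/36 = 8.

8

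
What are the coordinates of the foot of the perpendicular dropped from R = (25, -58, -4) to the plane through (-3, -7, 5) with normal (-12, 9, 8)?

(-11, -31, 20)

The perpendicular from R has direction n = (-12, 9, 8): r = (25, -58, -4) + λ(-12, 9, 8).
Substitute into the plane: n·(R + λn) = 13 gives -854 + 289λ = 13, so λ = 3.
Foot = (25, -58, -4) + 3·(-12, 9, 8) = (-11, -31, 20).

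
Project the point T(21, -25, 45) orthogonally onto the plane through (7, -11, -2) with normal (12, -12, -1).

The perpendicular from T has direction n = (12, -12, -1): r = (21, -25, 45) + μ(12, -12, -1).
Substitute into the plane: n·(T + μn) = 218 gives 507 + 289μ = 218, so μ = -1.
Foot = (21, -25, 45) + (-1)·(12, -12, -1) = (9, -13, 46).

(9, -13, 46)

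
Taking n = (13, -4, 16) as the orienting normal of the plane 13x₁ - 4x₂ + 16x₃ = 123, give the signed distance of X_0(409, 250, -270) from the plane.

-6

n·X_0 − 123 = -126.
|n| = 21, so the signed distance is -126/21 = -6.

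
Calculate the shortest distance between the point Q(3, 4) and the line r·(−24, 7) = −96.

52/25

The normal to the line is n = (−24, 7) with |n| = 25.
|n·Q − (-96)| = |-44 − (-96)| = 52, so the distance is 52/25.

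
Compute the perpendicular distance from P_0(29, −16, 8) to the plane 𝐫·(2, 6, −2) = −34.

Normal vector n = (2, 6, −2), and n·(29, −16, 8) − (−34) = −20.
|n| = √(4 + 36 + 4) = 2√11, so the distance is |-20|/(2√11) = 10/√11.

10√11/11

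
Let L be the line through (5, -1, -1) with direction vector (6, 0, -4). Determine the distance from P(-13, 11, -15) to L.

6√17

Direction vector d = (6, 0, -4).
AP = (-18, 12, -14); AP·d = -52, |AP|² = 664, |d|² = 52.
distance² = |AP|² − (AP·d)²/|d|² = 664 − 2704/52 = 612, so the distance is 6√17.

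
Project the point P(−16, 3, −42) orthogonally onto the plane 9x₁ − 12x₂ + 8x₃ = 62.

n = (9, −12, 8), |n|² = 289, and n·P − 62 = -578.
t = -578/289 = -2, so the foot is P − t·n = (−16, 3, −42) − (-2)·(9, −12, 8) = (2, −21, −26).

(2, -21, -26)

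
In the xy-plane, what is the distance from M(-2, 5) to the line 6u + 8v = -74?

51/5

d = |6·(-2) + 8·5 − (-74)| / √(36 + 64) = |102|/10 = 51/5.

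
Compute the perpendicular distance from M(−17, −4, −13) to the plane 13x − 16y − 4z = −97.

Normal vector n = (13, −16, −4), and n·(−17, −4, −13) − (−97) = −8.
|n| = √(169 + 256 + 16) = 21, so the distance is |-8|/21 = 8/21.

8/21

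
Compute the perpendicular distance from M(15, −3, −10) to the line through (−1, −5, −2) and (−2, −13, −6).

18

A direction vector is d = (−1, −8, −4).
AP = (16, 2, −8); AP·d = 0, |AP|² = 324, |d|² = 81.
distance² = |AP|² − (AP·d)²/|d|² = 324 − 0/81 = 324, so the distance is 18.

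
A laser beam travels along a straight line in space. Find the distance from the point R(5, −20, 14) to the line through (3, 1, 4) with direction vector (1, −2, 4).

√209

Direction vector d = (1, −2, 4).
AP = (2, −21, 10), and AP × d = (−64, 2, 17).
|AP × d|² = 4389 and |d|² = 21, so the distance is √(4389/21) = √209.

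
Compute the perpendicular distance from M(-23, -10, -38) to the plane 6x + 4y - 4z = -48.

n = (6, 4, -4); n·P − (-48) = 22; |n| = 2√17; distance = 22/(2√17) = 11√17/17.

11√17/17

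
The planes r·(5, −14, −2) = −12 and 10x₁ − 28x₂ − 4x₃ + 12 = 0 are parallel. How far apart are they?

2/5

Divide the second equation by 2 to match normals: 5x₁ − 14x₂ − 2x₃ = -6.
With common normal n = (5, −14, −2) (|n| = 15), the distance is |(-12) − (-6)|/|n| = 6/15 = 2/5.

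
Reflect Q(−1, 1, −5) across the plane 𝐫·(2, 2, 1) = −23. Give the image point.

(-9, -7, -9)

With n = (2, 2, 1), the signed offset is (n·Q − (-23))/|n|² = 18/9 = 2.
Q' = Q − 2t·n = (−1, 1, −5) − 4·(2, 2, 1) = (−9, −7, −9).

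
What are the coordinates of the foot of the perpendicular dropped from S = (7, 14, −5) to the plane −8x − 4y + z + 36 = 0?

n = (−8, −4, 1), |n|² = 81, and n·S − (-36) = -81.
t = -81/81 = -1, so the foot is S − t·n = (7, 14, −5) − (-1)·(−8, −4, 1) = (−1, 10, −4).

(-1, 10, -4)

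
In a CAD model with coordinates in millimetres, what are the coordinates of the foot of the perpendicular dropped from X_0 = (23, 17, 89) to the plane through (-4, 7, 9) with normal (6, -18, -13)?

The perpendicular from X_0 has direction n = (6, -18, -13): r = (23, 17, 89) + λ(6, -18, -13).
Substitute into the plane: n·(X_0 + λn) = -267 gives -1325 + 529λ = -267, so λ = 2.
Foot = (23, 17, 89) + 2·(6, -18, -13) = (35, -19, 63).

(35, -19, 63)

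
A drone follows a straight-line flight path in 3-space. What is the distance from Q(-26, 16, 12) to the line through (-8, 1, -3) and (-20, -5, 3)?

A direction vector is d = (-12, -6, 6).
AP = (-18, 15, 15), and AP × d = (180, -72, 288).
|AP × d|² = 120528 and |d|² = 216, so the distance is √(120528/216) = √558 = 3√62.

3√62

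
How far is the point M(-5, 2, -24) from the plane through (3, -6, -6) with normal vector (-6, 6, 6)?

The plane has equation n·(r − (3, -6, -6)) = 0, i.e. n·r = -90.
Then n·(-5, 2, -24) - (-90) = -12.
|n| = √(36 + 36 + 36) = 6√3, so the distance is |-12|/(6√3) = 2/√3.

2/√3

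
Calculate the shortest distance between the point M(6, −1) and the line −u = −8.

2

d = |(-1)·6 + 0·(-1) − (-8)| / √(1 + 0) = |2|/1 = 2.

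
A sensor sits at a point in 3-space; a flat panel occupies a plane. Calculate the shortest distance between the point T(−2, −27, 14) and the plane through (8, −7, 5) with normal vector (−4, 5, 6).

6/√77

The plane has equation n·(r − (8, −7, 5)) = 0, i.e. n·r = -37.
d = |(-4)·(-2) + 5·(-27) + 6·14 − (-37)| / √(16 + 25 + 36) = |-6| / √77 = 6√77/77.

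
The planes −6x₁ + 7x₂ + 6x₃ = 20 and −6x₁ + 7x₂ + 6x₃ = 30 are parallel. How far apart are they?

Both planes have normal n = (−6, 7, 6), |n| = 11. Any point on the first plane is at distance |30 − 20|/|n| = 10/11 from the second.

10/11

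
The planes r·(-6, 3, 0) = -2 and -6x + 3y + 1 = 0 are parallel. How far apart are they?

Both planes have normal n = (-6, 3, 0), |n| = 3√5. Any point on the first plane is at distance |(-1) − (-2)|/|n| = 1/(3√5) = √5/15 from the second.

1/(3√5)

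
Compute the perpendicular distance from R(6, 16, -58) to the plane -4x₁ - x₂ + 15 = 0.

Normal vector n = (-4, -1, 0), and n·(6, 16, -58) - (-15) = -25.
|n| = √(16 + 1 + 0) = √17, so the distance is |-25|/√17 = 25√17/17.

25/√17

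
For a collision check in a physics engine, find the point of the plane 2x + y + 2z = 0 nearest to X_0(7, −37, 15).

(49/9, -340/9, 121/9)

The perpendicular from X_0 has direction n = (2, 1, 2): r = (7, −37, 15) + t(2, 1, 2).
Substitute into the plane: n·(X_0 + tn) = 0 gives 7 + 9t = 0, so t = -7/9.
Foot = (7, −37, 15) + (-7/9)·(2, 1, 2) = (49/9, −340/9, 121/9).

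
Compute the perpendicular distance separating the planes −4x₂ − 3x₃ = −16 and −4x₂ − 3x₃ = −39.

23/5

With common normal n = (0, −4, −3) (|n| = 5), the distance is |(-16) − (-39)|/|n| = 23/5.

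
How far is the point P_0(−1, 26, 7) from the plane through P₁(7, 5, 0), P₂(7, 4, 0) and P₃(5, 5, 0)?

P₁P₂ = (0, −1, 0) and P₁P₃ = (−2, 0, 0), so a normal is n = P₁P₂ × P₁P₃ = (0, 0, −2).
Then n·(−1, 26, 7) − 0 = −14.
|n| = √(0 + 0 + 4) = 2, so the distance is |-14|/2 = 7.

7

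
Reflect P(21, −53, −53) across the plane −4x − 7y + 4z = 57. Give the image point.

(205/9, -449/9, -493/9)

With n = (−4, −7, 4), the signed offset is (n·P − 57)/|n|² = 18/81 = 2/9.
P' = P − 2t·n = (21, −53, −53) − (4/9)·(−4, −7, 4) = (205/9, −449/9, −493/9).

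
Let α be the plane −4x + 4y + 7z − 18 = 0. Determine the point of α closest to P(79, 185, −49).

(739/9, 1637/9, -490/9)

n = (−4, 4, 7), |n|² = 81, and n·P − 18 = 63.
t = 63/81 = 7/9, so the foot is P − t·n = (79, 185, −49) − (7/9)·(−4, 4, 7) = (739/9, 1637/9, −490/9).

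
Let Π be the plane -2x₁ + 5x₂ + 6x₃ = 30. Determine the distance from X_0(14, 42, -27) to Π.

2√65/13

d = |(-2)·14 + 5·42 + 6·(-27) − 30| / √(4 + 25 + 36) = |-10| / √65 = 10/√65.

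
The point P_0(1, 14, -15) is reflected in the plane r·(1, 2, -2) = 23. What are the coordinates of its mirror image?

n = (1, 2, -2), |n|² = 9, n·P_0 − 23 = 36, so t = 36/9 = 4.
Foot F = P_0 − 4·n = (-3, 6, -7); the reflection is 2F − P_0 = (-7, -2, 1).

(-7, -2, 1)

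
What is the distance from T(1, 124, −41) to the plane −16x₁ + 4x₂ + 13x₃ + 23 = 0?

10/7

Normal vector n = (−16, 4, 13), and n·(1, 124, −41) − (−23) = −30.
|n| = √(256 + 16 + 169) = 21, so the distance is |-30|/21 = 10/7.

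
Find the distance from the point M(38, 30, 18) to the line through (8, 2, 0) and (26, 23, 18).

6√2

A direction vector is d = (18, 21, 18).
AP = (30, 28, 18), and AP × d = (126, -216, 126).
|AP × d|² = 78408 and |d|² = 1089, so the distance is √(78408/1089) = √72 = 6√2.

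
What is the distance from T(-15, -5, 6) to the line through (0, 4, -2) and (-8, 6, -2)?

A direction vector is d = (-8, 2, 0).
AP = (-15, -9, 8), and AP × d = (-16, -64, -102).
|AP × d|² = 14756 and |d|² = 68, so the distance is √(14756/68) = √217.

√217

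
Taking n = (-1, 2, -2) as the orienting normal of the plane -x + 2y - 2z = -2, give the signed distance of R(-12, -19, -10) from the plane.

n·R − (-2) = -4.
|n| = 3, so the signed distance is -4/3.

-4/3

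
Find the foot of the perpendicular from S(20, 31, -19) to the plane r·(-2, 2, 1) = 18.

(50/3, 103/3, -52/3)

The perpendicular from S has direction n = (-2, 2, 1): r = (20, 31, -19) + μ(-2, 2, 1).
Substitute into the plane: n·(S + μn) = 18 gives 3 + 9μ = 18, so μ = 5/3.
Foot = (20, 31, -19) + (5/3)·(-2, 2, 1) = (50/3, 103/3, -52/3).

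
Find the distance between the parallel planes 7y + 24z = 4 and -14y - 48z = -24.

8/25

Divide the second equation by -2 to match normals: 7y + 24z = 12.
Both planes have normal n = (0, 7, 24), |n| = 25. Any point on the first plane is at distance |12 − 4|/|n| = 8/25 from the second.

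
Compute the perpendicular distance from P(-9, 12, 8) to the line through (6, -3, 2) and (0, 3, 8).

3√6

A direction vector is d = (-6, 6, 6).
AP = (-15, 15, 6), and AP × d = (54, 54, 0).
|AP × d|² = 5832 and |d|² = 108, so the distance is √(5832/108) = √54 = 3√6.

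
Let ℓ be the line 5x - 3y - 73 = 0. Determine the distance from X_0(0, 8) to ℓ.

97/√34

d = |5·0 + (-3)·8 − 73| / √(25 + 9) = |-97|/√34 = 97√34/34.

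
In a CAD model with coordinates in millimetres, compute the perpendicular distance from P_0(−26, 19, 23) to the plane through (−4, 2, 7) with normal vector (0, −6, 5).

22/√61

The plane has equation n·(r − (−4, 2, 7)) = 0, i.e. n·r = 23.
Then n·(−26, 19, 23) − 23 = −22.
|n| = √(0 + 36 + 25) = √61, so the distance is |-22|/√61 = 22/√61.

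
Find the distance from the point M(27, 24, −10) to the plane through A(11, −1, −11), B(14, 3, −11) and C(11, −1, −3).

11/5

AB = (3, 4, 0) and AC = (0, 0, 8), so a normal is n = AB × AC = (32, −24, 0).
d = |32·27 + (-24)·24 − 376| / √(1024 + 576 + 0) = |-88| / 40 = 11/5.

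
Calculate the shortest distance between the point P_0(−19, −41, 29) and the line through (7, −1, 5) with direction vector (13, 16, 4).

8√17

Direction vector d = (13, 16, 4).
AP = (−26, −40, 24); AP·d = -882, |AP|² = 2852, |d|² = 441.
distance² = |AP|² − (AP·d)²/|d|² = 2852 − 777924/441 = 1088, so the distance is 8√17.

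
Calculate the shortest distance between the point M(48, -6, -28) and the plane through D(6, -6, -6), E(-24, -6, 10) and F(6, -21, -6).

6/17

DE = (-30, 0, 16) and DF = (0, -15, 0), so a normal is n = DE × DF = (240, 0, 450).
d = |240·48 + 450·(-28) − (-1260)| / √(57600 + 0 + 202500) = |180| / 510 = 6/17.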